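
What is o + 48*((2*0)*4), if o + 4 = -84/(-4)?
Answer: 17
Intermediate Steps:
o = 17 (o = -4 - 84/(-4) = -4 - 84*(-1)/4 = -4 - 14*(-3/2) = -4 + 21 = 17)
o + 48*((2*0)*4) = 17 + 48*((2*0)*4) = 17 + 48*(0*4) = 17 + 48*0 = 17 + 0 = 17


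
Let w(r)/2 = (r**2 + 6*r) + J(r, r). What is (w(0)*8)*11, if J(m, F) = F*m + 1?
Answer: 176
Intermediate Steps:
J(m, F) = 1 + F*m
w(r) = 2 + 4*r**2 + 12*r (w(r) = 2*((r**2 + 6*r) + (1 + r*r)) = 2*((r**2 + 6*r) + (1 + r**2)) = 2*(1 + 2*r**2 + 6*r) = 2 + 4*r**2 + 12*r)
(w(0)*8)*11 = ((2 + 4*0**2 + 12*0)*8)*11 = ((2 + 4*0 + 0)*8)*11 = ((2 + 0 + 0)*8)*11 = (2*8)*11 = 16*11 = 176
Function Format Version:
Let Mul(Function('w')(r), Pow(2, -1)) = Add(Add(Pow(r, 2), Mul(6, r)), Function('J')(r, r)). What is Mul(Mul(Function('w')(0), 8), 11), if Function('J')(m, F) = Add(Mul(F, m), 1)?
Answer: 176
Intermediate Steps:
Function('J')(m, F) = Add(1, Mul(F, m))
Function('w')(r) = Add(2, Mul(4, Pow(r, 2)), Mul(12, r)) (Function('w')(r) = Mul(2, Add(Add(Pow(r, 2), Mul(6, r)), Add(1, Mul(r, r)))) = Mul(2, Add(Add(Pow(r, 2), Mul(6, r)), Add(1, Pow(r, 2)))) = Mul(2, Add(1, Mul(2, Pow(r, 2)), Mul(6, r))) = Add(2, Mul(4, Pow(r, 2)), Mul(12, r)))
Mul(Mul(Function('w')(0), 8), 11) = Mul(Mul(Add(2, Mul(4, Pow(0, 2)), Mul(12, 0)), 8), 11) = Mul(Mul(Add(2, Mul(4, 0), 0), 8), 11) = Mul(Mul(Add(2, 0, 0), 8), 11) = Mul(Mul(2, 8), 11) = Mul(16, 11) = 176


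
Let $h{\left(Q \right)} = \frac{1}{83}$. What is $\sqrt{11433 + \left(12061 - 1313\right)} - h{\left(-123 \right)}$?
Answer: $- \frac{1}{83} + \sqrt{22181} \approx 148.92$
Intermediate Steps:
$h{\left(Q \right)} = \frac{1}{83}$
$\sqrt{11433 + \left(12061 - 1313\right)} - h{\left(-123 \right)} = \sqrt{11433 + \left(12061 - 1313\right)} - \frac{1}{83} = \sqrt{11433 + 10748} - \frac{1}{83} = \sqrt{22181} - \frac{1}{83} = - \frac{1}{83} + \sqrt{22181}$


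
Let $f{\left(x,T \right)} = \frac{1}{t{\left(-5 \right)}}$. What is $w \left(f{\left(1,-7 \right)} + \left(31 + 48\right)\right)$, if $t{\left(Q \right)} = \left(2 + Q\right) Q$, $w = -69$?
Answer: $- \frac{27278}{5} \approx -5455.6$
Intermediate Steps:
$t{\left(Q \right)} = Q \left(2 + Q\right)$
$f{\left(x,T \right)} = \frac{1}{15}$ ($f{\left(x,T \right)} = \frac{1}{\left(-5\right) \left(2 - 5\right)} = \frac{1}{\left(-5\right) \left(-3\right)} = \frac{1}{15}$)
$w \left(f{\left(1,-7 \right)} + \left(31 + 48\right)\right) = - 69 \left(\frac{1}{15} + \left(31 + 48\right)\right) = - 69 \left(\frac{1}{15} + 79\right) = \left(-69\right) \frac{1186}{15} = - \frac{27278}{5}$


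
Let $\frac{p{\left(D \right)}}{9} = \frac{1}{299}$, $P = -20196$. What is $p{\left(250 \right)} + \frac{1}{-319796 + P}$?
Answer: $\frac{3059629}{101657608} \approx 0.030097$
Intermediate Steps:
$p{\left(D \right)} = \frac{9}{299}$
$p{\left(250 \right)} + \frac{1}{-319796 + P} = \frac{9}{299} + \frac{1}{-319796 - 20196} = \frac{9}{299} + \frac{1}{-339992} = \frac{9}{299} - \frac{1}{339992} = \frac{3059629}{101657608}$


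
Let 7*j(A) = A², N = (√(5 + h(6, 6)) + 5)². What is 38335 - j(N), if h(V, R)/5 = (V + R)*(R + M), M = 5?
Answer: 38335 - (5 + √665)⁴/7 ≈ -90018.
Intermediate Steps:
h(V, R) = 5*(5 + R)*(R + V) (h(V, R) = 5*((V + R)*(R + 5)) = 5*((R + V)*(5 + R)) = 5*((5 + R)*(R + V)) = 5*(5 + R)*(R + V))
N = (5 + √665)² (N = (√(5 + (5*6² + 25*6 + 25*6 + 5*6*6)) + 5)² = (√(5 + (5*36 + 150 + 150 + 180)) + 5)² = (√(5 + (180 + 150 + 150 + 180)) + 5)² = (√(5 + 660) + 5)² = (√665 + 5)² = (5 + √665)² ≈ 947.88)
j(A) = A²/7
38335 - j(N) = 38335 - ((5 + √665)²)²/7 = 38335 - (5 + √665)⁴/7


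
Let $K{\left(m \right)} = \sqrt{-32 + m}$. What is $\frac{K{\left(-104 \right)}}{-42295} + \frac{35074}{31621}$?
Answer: $\frac{35074}{31621} - \frac{2 i \sqrt{34}}{42295} \approx 1.1092 - 0.00027573 i$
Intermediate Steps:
$\frac{K{\left(-104 \right)}}{-42295} + \frac{35074}{31621} = \frac{\sqrt{-32 - 104}}{-42295} + \frac{35074}{31621} = \sqrt{-136} \left(- \frac{1}{42295}\right) + 35074 \cdot \frac{1}{31621} = 2 i \sqrt{34} \left(- \frac{1}{42295}\right) + \frac{35074}{31621} = - \frac{2 i \sqrt{34}}{42295} + \frac{35074}{31621} = \frac{35074}{31621} - \frac{2 i \sqrt{34}}{42295}$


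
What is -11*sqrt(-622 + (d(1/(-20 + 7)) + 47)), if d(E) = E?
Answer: -22*I*sqrt(24297)/13 ≈ -263.79*I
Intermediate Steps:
-11*sqrt(-622 + (d(1/(-20 + 7)) + 47)) = -11*sqrt(-622 + (1/(-20 + 7) + 47)) = -11*sqrt(-622 + (1/(-13) + 47)) = -11*sqrt(-622 + (-1/13 + 47)) = -11*sqrt(-622 + 610/13) = -22*I*sqrt(24297)/13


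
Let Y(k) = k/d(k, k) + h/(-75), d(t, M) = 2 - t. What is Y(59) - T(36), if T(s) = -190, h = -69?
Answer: 270586/1425 ≈ 189.89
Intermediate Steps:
Y(k) = 23/25 + k/(2 - k) (Y(k) = k/(2 - k) - 69/(-75) = k/(2 - k) - 69*(-1/75) = k/(2 - k) + 23/25 = 23/25 + k/(2 - k))
Y(59) - T(36) = 2*(-23 - 1*59)/(25*(-2 + 59)) - 1*(-190) = (2/25)*(-23 - 59)/57 + 190 = (2/25)*(1/57)*(-82) + 190 = -164/1425 + 190 = 270586/1425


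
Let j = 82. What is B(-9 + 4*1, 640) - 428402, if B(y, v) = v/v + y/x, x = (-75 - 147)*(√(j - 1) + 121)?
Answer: -2472730571/5772 ≈ -4.2840e+5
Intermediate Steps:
x = -28860 (x = (-75 - 147)*(√(82 - 1) + 121) = -222*(√81 + 121) = -222*(9 + 121) = -222*130 = -28860)
B(y, v) = 1 - y/28860 (B(y, v) = v/v + y/(-28860) = 1 + y*(-1/28860) = 1 - y/28860)
B(-9 + 4*1, 640) - 428402 = (1 - (-9 + 4*1)/28860) - 428402 = (1 - (-9 + 4)/28860) - 428402 = (1 - 1/28860*(-5)) - 428402 = (1 + 1/5772) - 428402 = 5773/5772 - 428402 = -2472730571/5772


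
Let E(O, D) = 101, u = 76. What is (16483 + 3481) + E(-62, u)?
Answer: 20065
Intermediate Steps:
(16483 + 3481) + E(-62, u) = (16483 + 3481) + 101 = 19964 + 101 = 20065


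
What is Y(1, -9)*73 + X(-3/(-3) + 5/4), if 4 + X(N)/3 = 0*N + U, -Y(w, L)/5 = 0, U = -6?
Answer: -30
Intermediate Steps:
Y(w, L) = 0 (Y(w, L) = -5*0 = 0)
X(N) = -30 (X(N) = -12 + 3*(0*N - 6) = -12 + 3*(0 - 6) = -12 + 3*(-6) = -12 - 18 = -30)
Y(1, -9)*73 + X(-3/(-3) + 5/4) = 0*73 - 30 = 0 - 30 = -30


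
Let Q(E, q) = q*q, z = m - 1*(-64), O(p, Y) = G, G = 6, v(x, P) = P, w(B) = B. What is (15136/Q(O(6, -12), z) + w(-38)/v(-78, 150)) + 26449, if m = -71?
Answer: 98334344/3675 ≈ 26758.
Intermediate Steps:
O(p, Y) = 6
z = -7 (z = -71 - 1*(-64) = -71 + 64 = -7)
Q(E, q) = q**2
(15136/Q(O(6, -12), z) + w(-38)/v(-78, 150)) + 26449 = (15136/((-7)**2) - 38/150) + 26449 = (15136/49 - 38*1/150) + 26449 = (15136*(1/49) - 19/75) + 26449 = (15136/49 - 19/75) + 26449 = 1134269/3675 + 26449 = 98334344/3675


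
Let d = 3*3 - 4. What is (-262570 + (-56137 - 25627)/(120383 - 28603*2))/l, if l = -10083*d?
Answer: 16588466654/3185068455 ≈ 5.2082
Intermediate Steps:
d = 5 (d = 9 - 4 = 5)
l = -50415 (l = -10083*5 = -50415)
(-262570 + (-56137 - 25627)/(120383 - 28603*2))/l = (-262570 + (-56137 - 25627)/(120383 - 28603*2))/(-50415) = (-262570 - 81764/(120383 - 57206))*(-1/50415) = (-262570 - 81764/63177)*(-1/50415) = -16588466654/63177*(-1/50415) = 16588466654/3185068455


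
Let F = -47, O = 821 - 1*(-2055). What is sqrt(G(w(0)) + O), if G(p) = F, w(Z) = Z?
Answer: sqrt(2829) ≈ 53.188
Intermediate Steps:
O = 2876 (O = 821 + 2055 = 2876)
G(p) = -47
sqrt(G(w(0)) + O) = sqrt(-47 + 2876) = sqrt(2829)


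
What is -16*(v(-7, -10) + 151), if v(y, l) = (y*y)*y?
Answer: 3072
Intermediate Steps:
v(y, l) = y³ (v(y, l) = y²*y = y³)
-16*(v(-7, -10) + 151) = -16*((-7)³ + 151) = -16*(-343 + 151) = -16*(-192) = 3072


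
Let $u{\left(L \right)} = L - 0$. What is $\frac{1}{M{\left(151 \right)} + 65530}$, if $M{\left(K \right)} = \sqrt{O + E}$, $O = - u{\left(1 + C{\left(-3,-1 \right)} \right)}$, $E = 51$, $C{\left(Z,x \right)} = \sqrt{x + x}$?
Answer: $\frac{1}{65530 + \sqrt{50 - i \sqrt{2}}} \approx 1.5259 \cdot 10^{-5} + 2.0 \cdot 10^{-11} i$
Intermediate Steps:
$C{\left(Z,x \right)} = \sqrt{2} \sqrt{x}$ ($C{\left(Z,x \right)} = \sqrt{2 x} = \sqrt{2} \sqrt{x}$)
$u{\left(L \right)} = L$ ($u{\left(L \right)} = L + 0 = L$)
$O = -1 - i \sqrt{2}$ ($O = - (1 + \sqrt{2} \sqrt{-1}) = - (1 + \sqrt{2} i) = - (1 + i \sqrt{2}) = -1 - i \sqrt{2} \approx -1.0 - 1.4142 i$)
$M{\left(K \right)} = \sqrt{50 - i \sqrt{2}}$ ($M{\left(K \right)} = \sqrt{\left(-1 - i \sqrt{2}\right) + 51} = \sqrt{50 - i \sqrt{2}}$)
$\frac{1}{M{\left(151 \right)} + 65530} = \frac{1}{\sqrt{50 - i \sqrt{2}} + 65530} = \frac{1}{65530 + \sqrt{50 - i \sqrt{2}}}$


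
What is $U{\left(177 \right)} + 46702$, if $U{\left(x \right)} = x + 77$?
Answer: $46956$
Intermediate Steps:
$U{\left(x \right)} = 77 + x$
$U{\left(177 \right)} + 46702 = \left(77 + 177\right) + 46702 = 254 + 46702 = 46956$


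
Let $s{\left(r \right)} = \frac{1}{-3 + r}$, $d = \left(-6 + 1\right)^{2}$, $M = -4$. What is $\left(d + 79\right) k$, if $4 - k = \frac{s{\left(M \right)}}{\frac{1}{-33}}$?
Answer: $- \frac{520}{7} \approx -74.286$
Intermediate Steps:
$d = 25$ ($d = \left(-5\right)^{2} = 25$)
$k = - \frac{5}{7}$ ($k = 4 - \frac{1}{\frac{1}{-33} \left(-3 - 4\right)} = 4 - \frac{1}{\left(- \frac{1}{33}\right) \left(-7\right)} = 4 - \left(-33\right) \left(- \frac{1}{7}\right) = 4 - \frac{33}{7} = - \frac{5}{7} \approx -0.71429$)
$\left(d + 79\right) k = \left(25 + 79\right) \left(- \frac{5}{7}\right) = 104 \left(- \frac{5}{7}\right) = - \frac{520}{7}$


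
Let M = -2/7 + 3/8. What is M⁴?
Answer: 625/9834496 ≈ 6.3552e-5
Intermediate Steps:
M = 5/56 (M = -2*⅐ + 3*(⅛) = -2/7 + 3/8 = 5/56 ≈ 0.089286)
M⁴ = (5/56)⁴ = 625/9834496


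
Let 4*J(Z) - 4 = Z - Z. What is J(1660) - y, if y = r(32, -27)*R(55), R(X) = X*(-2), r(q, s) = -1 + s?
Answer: -3079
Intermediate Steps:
R(X) = -2*X
J(Z) = 1 (J(Z) = 1 + (Z - Z)/4 = 1 + (¼)*0 = 1 + 0 = 1)
y = 3080 (y = (-1 - 27)*(-2*55) = -28*(-110) = 3080)
J(1660) - y = 1 - 1*3080 = 1 - 3080 = -3079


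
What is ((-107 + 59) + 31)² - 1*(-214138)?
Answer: 214427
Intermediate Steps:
((-107 + 59) + 31)² - 1*(-214138) = (-48 + 31)² + 214138 = (-17)² + 214138 = 289 + 214138 = 214427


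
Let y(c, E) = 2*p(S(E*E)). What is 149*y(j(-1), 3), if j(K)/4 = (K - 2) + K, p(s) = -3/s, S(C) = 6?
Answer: -149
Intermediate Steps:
j(K) = -8 + 8*K (j(K) = 4*((K - 2) + K) = 4*((-2 + K) + K) = 4*(-2 + 2*K) = -8 + 8*K)
y(c, E) = -1 (y(c, E) = 2*(-3/6) = 2*(-3*1/6) = 2*(-1/2) = -1)
149*y(j(-1), 3) = 149*(-1) = -149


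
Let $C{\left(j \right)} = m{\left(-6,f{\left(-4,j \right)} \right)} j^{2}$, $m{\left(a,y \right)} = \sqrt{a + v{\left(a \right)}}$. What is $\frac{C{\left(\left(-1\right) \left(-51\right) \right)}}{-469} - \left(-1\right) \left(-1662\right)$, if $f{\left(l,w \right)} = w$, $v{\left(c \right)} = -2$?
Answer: $-1662 - \frac{5202 i \sqrt{2}}{469} \approx -1662.0 - 15.686 i$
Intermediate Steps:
$m{\left(a,y \right)} = \sqrt{-2 + a}$ ($m{\left(a,y \right)} = \sqrt{a - 2} = \sqrt{-2 + a}$)
$C{\left(j \right)} = 2 i \sqrt{2} j^{2}$ ($C{\left(j \right)} = \sqrt{-2 - 6} j^{2} = \sqrt{-8} j^{2} = 2 i \sqrt{2} j^{2}$)
$\frac{C{\left(\left(-1\right) \left(-51\right) \right)}}{-469} - \left(-1\right) \left(-1662\right) = \frac{2 i \sqrt{2} \left(\left(-1\right) \left(-51\right)\right)^{2}}{-469} - \left(-1\right) \left(-1662\right) = 2 i \sqrt{2} \cdot 51^{2} \left(- \frac{1}{469}\right) - 1662 = 2 i \sqrt{2} \cdot 2601 \left(- \frac{1}{469}\right) - 1662 = 5202 i \sqrt{2} \left(- \frac{1}{469}\right) - 1662 = - \frac{5202 i \sqrt{2}}{469} - 1662 = -1662 - \frac{5202 i \sqrt{2}}{469}$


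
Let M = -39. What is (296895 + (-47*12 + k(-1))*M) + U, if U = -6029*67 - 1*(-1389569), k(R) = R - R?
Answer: 1304517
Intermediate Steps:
k(R) = 0
U = 985626 (U = -403943 + 1389569 = 985626)
(296895 + (-47*12 + k(-1))*M) + U = (296895 + (-47*12 + 0)*(-39)) + 985626 = (296895 + (-564 + 0)*(-39)) + 985626 = (296895 - 564*(-39)) + 985626 = (296895 + 21996) + 985626 = 318891 + 985626 = 1304517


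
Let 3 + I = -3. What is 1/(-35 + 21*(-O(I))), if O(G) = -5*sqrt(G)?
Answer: -1/1925 - 3*I*sqrt(6)/1925 ≈ -0.00051948 - 0.0038174*I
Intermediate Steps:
I = -6 (I = -3 - 3 = -6)
1/(-35 + 21*(-O(I))) = 1/(-35 + 21*(-(-5)*sqrt(-6))) = 1/(-35 + 21*(-(-5)*I*sqrt(6))) = 1/(-35 + 21*(5*I*sqrt(6))) = 1/(-35 + 105*I*sqrt(6))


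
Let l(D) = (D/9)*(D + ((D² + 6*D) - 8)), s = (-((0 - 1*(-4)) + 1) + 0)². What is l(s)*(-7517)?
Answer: -16537400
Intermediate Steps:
s = 25 (s = (-((0 + 4) + 1) + 0)² = (-(4 + 1) + 0)² = (-1*5 + 0)² = (-5 + 0)² = (-5)² = 25)
l(D) = D*(-8 + D² + 7*D)/9 (l(D) = (D*(⅑))*(D + (-8 + D² + 6*D)) = (D/9)*(-8 + D² + 7*D) = D*(-8 + D² + 7*D)/9)
l(s)*(-7517) = ((⅑)*25*(-8 + 25² + 7*25))*(-7517) = ((⅑)*25*(-8 + 625 + 175))*(-7517) = ((⅑)*25*792)*(-7517) = 2200*(-7517) = -16537400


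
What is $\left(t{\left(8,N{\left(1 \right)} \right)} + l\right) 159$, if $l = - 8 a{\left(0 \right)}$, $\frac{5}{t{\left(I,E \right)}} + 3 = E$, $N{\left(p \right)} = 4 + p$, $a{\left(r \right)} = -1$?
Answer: $\frac{3339}{2} \approx 1669.5$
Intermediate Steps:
$t{\left(I,E \right)} = \frac{5}{-3 + E}$
$l = 8$ ($l = \left(-8\right) \left(-1\right) = 8$)
$\left(t{\left(8,N{\left(1 \right)} \right)} + l\right) 159 = \left(\frac{5}{-3 + \left(4 + 1\right)} + 8\right) 159 = \left(\frac{5}{-3 + 5} + 8\right) 159 = \left(\frac{5}{2} + 8\right) 159 = \frac{21}{2} \cdot 159 = \frac{3339}{2}$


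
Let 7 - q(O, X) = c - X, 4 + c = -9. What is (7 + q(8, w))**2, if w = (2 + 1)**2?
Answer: 1296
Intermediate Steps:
c = -13 (c = -4 - 9 = -13)
w = 9 (w = 3**2 = 9)
q(O, X) = 20 + X (q(O, X) = 7 - (-13 - X) = 7 + (13 + X) = 20 + X)
(7 + q(8, w))**2 = (7 + (20 + 9))**2 = (7 + 29)**2 = 36**2 = 1296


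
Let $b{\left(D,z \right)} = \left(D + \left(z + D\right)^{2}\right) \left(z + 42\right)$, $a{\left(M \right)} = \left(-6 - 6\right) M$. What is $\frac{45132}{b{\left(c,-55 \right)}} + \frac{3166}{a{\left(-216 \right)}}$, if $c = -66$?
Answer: $\frac{241447853}{245559600} \approx 0.98326$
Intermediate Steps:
$a{\left(M \right)} = - 12 M$
$b{\left(D,z \right)} = \left(42 + z\right) \left(D + \left(D + z\right)^{2}\right)$ ($b{\left(D,z \right)} = \left(D + \left(D + z\right)^{2}\right) \left(42 + z\right) = \left(42 + z\right) \left(D + \left(D + z\right)^{2}\right)$)
$\frac{45132}{b{\left(c,-55 \right)}} + \frac{3166}{a{\left(-216 \right)}} = \frac{45132}{42 \left(-66\right) + 42 \left(-66 - 55\right)^{2} - -3630 - 55 \left(-66 - 55\right)^{2}} + \frac{3166}{\left(-12\right) \left(-216\right)} = \frac{45132}{-2772 + 42 \left(-121\right)^{2} + 3630 - 55 \left(-121\right)^{2}} + \frac{3166}{2592} = \frac{45132}{-2772 + 42 \cdot 14641 + 3630 - 805255} + 3166 \cdot \frac{1}{2592} = \frac{45132}{-2772 + 614922 + 3630 - 805255} + \frac{1583}{1296} = \frac{45132}{-189475} + \frac{1583}{1296} = 45132 \left(- \frac{1}{189475}\right) + \frac{1583}{1296} = - \frac{45132}{189475} + \frac{1583}{1296} = \frac{241447853}{245559600}$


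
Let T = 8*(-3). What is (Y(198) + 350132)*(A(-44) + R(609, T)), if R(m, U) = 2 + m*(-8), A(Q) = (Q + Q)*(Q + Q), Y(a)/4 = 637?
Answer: 1013602320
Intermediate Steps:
Y(a) = 2548 (Y(a) = 4*637 = 2548)
T = -24
A(Q) = 4*Q² (A(Q) = (2*Q)*(2*Q) = 4*Q²)
R(m, U) = 2 - 8*m
(Y(198) + 350132)*(A(-44) + R(609, T)) = (2548 + 350132)*(4*(-44)² + (2 - 8*609)) = 352680*(4*1936 + (2 - 4872)) = 352680*(7744 - 4870) = 352680*2874 = 1013602320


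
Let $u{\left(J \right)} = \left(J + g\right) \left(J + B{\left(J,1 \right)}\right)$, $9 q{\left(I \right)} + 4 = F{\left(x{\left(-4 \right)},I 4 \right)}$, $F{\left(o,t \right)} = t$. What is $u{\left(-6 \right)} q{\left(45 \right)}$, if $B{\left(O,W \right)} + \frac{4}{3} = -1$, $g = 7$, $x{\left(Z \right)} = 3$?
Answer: $- \frac{4400}{27} \approx -162.96$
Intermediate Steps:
$q{\left(I \right)} = - \frac{4}{9} + \frac{4 I}{9}$ ($q{\left(I \right)} = - \frac{4}{9} + \frac{I 4}{9} = - \frac{4}{9} + \frac{4 I}{9}$)
$B{\left(O,W \right)} = - \frac{7}{3}$ ($B{\left(O,W \right)} = - \frac{4}{3} - 1 = - \frac{7}{3}$)
$u{\left(J \right)} = \left(7 + J\right) \left(- \frac{7}{3} + J\right)$ ($u{\left(J \right)} = \left(J + 7\right) \left(J - \frac{7}{3}\right) = \left(7 + J\right) \left(- \frac{7}{3} + J\right)$)
$u{\left(-6 \right)} q{\left(45 \right)} = \left(- \frac{49}{3} + \left(-6\right)^{2} + \frac{14}{3} \left(-6\right)\right) \left(- \frac{4}{9} + \frac{4}{9} \cdot 45\right) = \left(- \frac{49}{3} + 36 - 28\right) \left(- \frac{4}{9} + 20\right) = \left(- \frac{25}{3}\right) \frac{176}{9} = - \frac{4400}{27}$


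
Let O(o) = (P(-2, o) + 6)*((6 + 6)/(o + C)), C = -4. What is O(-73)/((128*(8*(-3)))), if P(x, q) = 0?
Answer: 3/9856 ≈ 0.00030438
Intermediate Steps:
O(o) = 72/(-4 + o) (O(o) = (0 + 6)*((6 + 6)/(o - 4)) = 6*(12/(-4 + o)) = 72/(-4 + o))
O(-73)/((128*(8*(-3)))) = (72/(-4 - 73))/((128*(8*(-3)))) = (72/(-77))/((128*(-24))) = (72*(-1/77))/(-3072) = -72/77*(-1/3072) = 3/9856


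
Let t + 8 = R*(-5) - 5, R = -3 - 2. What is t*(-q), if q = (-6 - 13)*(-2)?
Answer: -456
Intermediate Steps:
q = 38 (q = -19*(-2) = 38)
R = -5
t = 12 (t = -8 + (-5*(-5) - 5) = -8 + (25 - 5) = -8 + 20 = 12)
t*(-q) = 12*(-1*38) = 12*(-38) = -456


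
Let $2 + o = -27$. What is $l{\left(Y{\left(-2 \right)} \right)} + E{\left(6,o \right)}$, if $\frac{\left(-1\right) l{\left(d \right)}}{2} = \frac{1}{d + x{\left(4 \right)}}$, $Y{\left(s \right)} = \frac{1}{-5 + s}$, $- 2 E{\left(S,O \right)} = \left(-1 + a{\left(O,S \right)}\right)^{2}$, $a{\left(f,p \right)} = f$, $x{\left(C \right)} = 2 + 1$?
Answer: $- \frac{4507}{10} \approx -450.7$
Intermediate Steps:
$o = -29$ ($o = -2 - 27 = -29$)
$x{\left(C \right)} = 3$
$E{\left(S,O \right)} = - \frac{\left(-1 + O\right)^{2}}{2}$
$l{\left(d \right)} = - \frac{2}{3 + d}$ ($l{\left(d \right)} = - \frac{2}{d + 3} = - \frac{2}{3 + d}$)
$l{\left(Y{\left(-2 \right)} \right)} + E{\left(6,o \right)} = - \frac{2}{3 + \frac{1}{-5 - 2}} - \frac{\left(-1 - 29\right)^{2}}{2} = - \frac{2}{3 + \frac{1}{-7}} - \frac{\left(-30\right)^{2}}{2} = - \frac{2}{3 - \frac{1}{7}} - 450 = - \frac{2}{\frac{20}{7}} - 450 = \left(-2\right) \frac{7}{20} - 450 = - \frac{7}{10} - 450 = - \frac{4507}{10}$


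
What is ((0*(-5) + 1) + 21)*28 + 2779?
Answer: 3395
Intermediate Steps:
((0*(-5) + 1) + 21)*28 + 2779 = ((0 + 1) + 21)*28 + 2779 = (1 + 21)*28 + 2779 = 22*28 + 2779 = 616 + 2779 = 3395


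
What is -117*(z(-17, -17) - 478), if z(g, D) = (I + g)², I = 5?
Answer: 39078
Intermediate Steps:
z(g, D) = (5 + g)²
-117*(z(-17, -17) - 478) = -117*((5 - 17)² - 478) = -117*((-12)² - 478) = -117*(144 - 478) = -117*(-334) = 39078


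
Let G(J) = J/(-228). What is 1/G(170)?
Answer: -114/85 ≈ -1.3412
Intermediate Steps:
G(J) = -J/228 (G(J) = J*(-1/228) = -J/228)
1/G(170) = 1/(-1/228*170) = 1/(-85/114) = -114/85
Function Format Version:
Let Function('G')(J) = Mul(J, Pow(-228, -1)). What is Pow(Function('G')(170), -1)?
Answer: Rational(-114, 85) ≈ -1.3412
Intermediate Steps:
Function('G')(J) = Mul(Rational(-1, 228), J) (Function('G')(J) = Mul(J, Rational(-1, 228)) = Mul(Rational(-1, 228), J))
Pow(Function('G')(170), -1) = Pow(Mul(Rational(-1, 228), 170), -1) = Pow(Rational(-85, 114), -1) = Rational(-114, 85)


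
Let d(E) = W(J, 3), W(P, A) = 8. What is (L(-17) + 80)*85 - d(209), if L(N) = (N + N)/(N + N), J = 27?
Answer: 6877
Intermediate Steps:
d(E) = 8
L(N) = 1 (L(N) = (2*N)/((2*N)) = (2*N)*(1/(2*N)) = 1)
(L(-17) + 80)*85 - d(209) = (1 + 80)*85 - 1*8 = 81*85 - 8 = 6885 - 8 = 6877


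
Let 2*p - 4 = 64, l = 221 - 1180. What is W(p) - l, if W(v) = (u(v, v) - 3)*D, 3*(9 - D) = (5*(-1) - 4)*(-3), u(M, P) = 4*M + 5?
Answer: 959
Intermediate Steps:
l = -959
u(M, P) = 5 + 4*M
p = 34 (p = 2 + (1/2)*64 = 2 + 32 = 34)
D = 0 (D = 9 - (5*(-1) - 4)*(-3)/3 = 9 - (-5 - 4)*(-3)/3 = 9 - (-3)*(-3) = 9 - 1/3*27 = 9 - 9 = 0)
W(v) = 0 (W(v) = ((5 + 4*v) - 3)*0 = (2 + 4*v)*0 = 0)
W(p) - l = 0 - 1*(-959) = 0 + 959 = 959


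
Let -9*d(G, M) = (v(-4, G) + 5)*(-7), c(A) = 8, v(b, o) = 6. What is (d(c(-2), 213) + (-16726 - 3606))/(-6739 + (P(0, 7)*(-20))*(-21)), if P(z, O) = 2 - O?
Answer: 182911/79551 ≈ 2.2993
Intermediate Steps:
d(G, M) = 77/9 (d(G, M) = -(6 + 5)*(-7)/9 = -11*(-7)/9 = -⅑*(-77) = 77/9)
(d(c(-2), 213) + (-16726 - 3606))/(-6739 + (P(0, 7)*(-20))*(-21)) = (77/9 + (-16726 - 3606))/(-6739 + ((2 - 1*7)*(-20))*(-21)) = (77/9 - 20332)/(-6739 + ((2 - 7)*(-20))*(-21)) = -182911/(9*(-6739 - 5*(-20)*(-21))) = -182911/(9*(-6739 + 100*(-21))) = -182911/(9*(-6739 - 2100)) = -182911/9/(-8839) = -182911/9*(-1/8839) = 182911/79551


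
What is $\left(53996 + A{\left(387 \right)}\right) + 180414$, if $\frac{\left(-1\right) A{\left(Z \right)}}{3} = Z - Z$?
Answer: $234410$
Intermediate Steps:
$A{\left(Z \right)} = 0$ ($A{\left(Z \right)} = - 3 \left(Z - Z\right) = \left(-3\right) 0 = 0$)
$\left(53996 + A{\left(387 \right)}\right) + 180414 = \left(53996 + 0\right) + 180414 = 53996 + 180414 = 234410$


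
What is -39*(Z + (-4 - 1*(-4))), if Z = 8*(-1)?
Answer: 312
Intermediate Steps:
Z = -8
-39*(Z + (-4 - 1*(-4))) = -39*(-8 + (-4 - 1*(-4))) = -39*(-8 + (-4 + 4)) = -39*(-8 + 0) = -39*(-8) = 312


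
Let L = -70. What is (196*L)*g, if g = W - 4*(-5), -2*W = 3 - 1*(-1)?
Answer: -246960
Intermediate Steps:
W = -2 (W = -(3 - 1*(-1))/2 = -(3 + 1)/2 = -½*4 = -2)
g = 18 (g = -2 - 4*(-5) = -2 + 20 = 18)
(196*L)*g = (196*(-70))*18 = -13720*18 = -246960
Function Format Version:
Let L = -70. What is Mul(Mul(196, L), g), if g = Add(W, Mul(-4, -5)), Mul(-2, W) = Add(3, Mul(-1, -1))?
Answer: -246960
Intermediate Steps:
W = -2 (W = Mul(Rational(-1, 2), Add(3, Mul(-1, -1))) = Mul(Rational(-1, 2), Add(3, 1)) = Mul(Rational(-1, 2), 4) = -2)
g = 18 (g = Add(-2, Mul(-4, -5)) = Add(-2, 20) = 18)
Mul(Mul(196, L), g) = Mul(Mul(196, -70), 18) = Mul(-13720, 18) = -246960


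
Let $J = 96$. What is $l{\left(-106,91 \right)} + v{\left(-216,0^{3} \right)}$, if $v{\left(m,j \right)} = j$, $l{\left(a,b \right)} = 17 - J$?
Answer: $-79$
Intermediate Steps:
$l{\left(a,b \right)} = -79$ ($l{\left(a,b \right)} = 17 - 96 = -79$)
$l{\left(-106,91 \right)} + v{\left(-216,0^{3} \right)} = -79 + 0^{3} = -79 + 0 = -79$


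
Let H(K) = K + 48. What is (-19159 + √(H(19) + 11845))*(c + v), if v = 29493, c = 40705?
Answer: -1344923482 + 140396*√2978 ≈ -1.3373e+9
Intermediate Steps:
H(K) = 48 + K
(-19159 + √(H(19) + 11845))*(c + v) = (-19159 + √((48 + 19) + 11845))*(40705 + 29493) = (-19159 + √(67 + 11845))*70198 = (-19159 + √11912)*70198 = (-19159 + 2*√2978)*70198 = -1344923482 + 140396*√2978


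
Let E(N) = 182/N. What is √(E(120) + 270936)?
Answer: √243843765/30 ≈ 520.52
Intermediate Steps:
√(E(120) + 270936) = √(182/120 + 270936) = √(182*(1/120) + 270936) = √(91/60 + 270936) = √(16256251/60) = √243843765/30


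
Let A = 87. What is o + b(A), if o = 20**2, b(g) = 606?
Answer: 1006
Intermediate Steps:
o = 400
o + b(A) = 400 + 606 = 1006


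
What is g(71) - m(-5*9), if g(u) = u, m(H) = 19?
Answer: 52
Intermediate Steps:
g(71) - m(-5*9) = 71 - 1*19 = 71 - 19 = 52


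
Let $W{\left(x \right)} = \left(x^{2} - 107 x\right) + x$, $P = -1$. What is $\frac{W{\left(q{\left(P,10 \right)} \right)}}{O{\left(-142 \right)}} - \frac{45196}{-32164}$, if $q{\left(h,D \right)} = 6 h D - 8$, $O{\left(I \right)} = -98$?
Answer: $- \frac{47016905}{394009} \approx -119.33$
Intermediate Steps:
$q{\left(h,D \right)} = -8 + 6 D h$ ($q{\left(h,D \right)} = 6 D h - 8 = -8 + 6 D h$)
$W{\left(x \right)} = x^{2} - 106 x$
$\frac{W{\left(q{\left(P,10 \right)} \right)}}{O{\left(-142 \right)}} - \frac{45196}{-32164} = \frac{\left(-8 + 6 \cdot 10 \left(-1\right)\right) \left(-106 + \left(-8 + 6 \cdot 10 \left(-1\right)\right)\right)}{-98} - \frac{45196}{-32164} = \left(-8 - 60\right) \left(-106 - 68\right) \left(- \frac{1}{98}\right) - - \frac{11299}{8041} = - 68 \left(-106 - 68\right) \left(- \frac{1}{98}\right) + \frac{11299}{8041} = \left(-68\right) \left(-174\right) \left(- \frac{1}{98}\right) + \frac{11299}{8041} = 11832 \left(- \frac{1}{98}\right) + \frac{11299}{8041} = - \frac{5916}{49} + \frac{11299}{8041} = - \frac{47016905}{394009}$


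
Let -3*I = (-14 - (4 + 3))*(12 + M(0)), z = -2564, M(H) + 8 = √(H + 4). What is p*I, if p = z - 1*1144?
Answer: -155736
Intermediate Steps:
M(H) = -8 + √(4 + H) (M(H) = -8 + √(H + 4) = -8 + √(4 + H))
p = -3708 (p = -2564 - 1*1144 = -2564 - 1144 = -3708)
I = 42 (I = -(-14 - (4 + 3))*(12 + (-8 + √(4 + 0)))/3 = -(-14 - 1*7)*(12 + (-8 + √4))/3 = -(-14 - 7)*(12 + (-8 + 2))/3 = -(-7)*(12 - 6) = -(-7)*6 = -⅓*(-126) = 42)
p*I = -3708*42 = -155736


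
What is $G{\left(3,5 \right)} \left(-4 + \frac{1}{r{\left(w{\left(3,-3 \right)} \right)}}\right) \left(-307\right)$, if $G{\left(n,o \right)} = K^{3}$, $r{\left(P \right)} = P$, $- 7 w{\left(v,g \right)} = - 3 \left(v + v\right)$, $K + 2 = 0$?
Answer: $- \frac{79820}{9} \approx -8868.9$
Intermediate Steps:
$K = -2$ ($K = -2 + 0 = -2$)
$w{\left(v,g \right)} = \frac{6 v}{7}$ ($w{\left(v,g \right)} = - \frac{\left(-3\right) \left(v + v\right)}{7} = - \frac{\left(-3\right) 2 v}{7} = - \frac{\left(-6\right) v}{7} = \frac{6 v}{7}$)
$G{\left(n,o \right)} = -8$ ($G{\left(n,o \right)} = \left(-2\right)^{3} = -8$)
$G{\left(3,5 \right)} \left(-4 + \frac{1}{r{\left(w{\left(3,-3 \right)} \right)}}\right) \left(-307\right) = - 8 \left(-4 + \frac{1}{\frac{6}{7} \cdot 3}\right) \left(-307\right) = - 8 \left(-4 + \frac{1}{\frac{18}{7}}\right) \left(-307\right) = - 8 \left(-4 + \frac{7}{18}\right) \left(-307\right) = \left(-8\right) \left(- \frac{65}{18}\right) \left(-307\right) = \frac{260}{9} \left(-307\right) = - \frac{79820}{9}$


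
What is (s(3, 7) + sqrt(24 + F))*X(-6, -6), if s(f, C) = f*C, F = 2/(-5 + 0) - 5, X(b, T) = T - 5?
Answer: -231 - 11*sqrt(465)/5 ≈ -278.44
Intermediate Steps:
X(b, T) = -5 + T
F = -27/5 (F = 2/(-5) - 5 = 2*(-1/5) - 5 = -2/5 - 5 = -27/5 ≈ -5.4000)
s(f, C) = C*f
(s(3, 7) + sqrt(24 + F))*X(-6, -6) = (7*3 + sqrt(24 - 27/5))*(-5 - 6) = (21 + sqrt(93/5))*(-11) = (21 + sqrt(465)/5)*(-11) = -231 - 11*sqrt(465)/5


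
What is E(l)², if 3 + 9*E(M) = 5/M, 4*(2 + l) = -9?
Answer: 5041/23409 ≈ 0.21534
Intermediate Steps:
l = -17/4 (l = -2 + (¼)*(-9) = -2 - 9/4 = -17/4 ≈ -4.2500)
E(M) = -⅓ + 5/(9*M) (E(M) = -⅓ + (5/M)/9 = -⅓ + 5/(9*M))
E(l)² = ((5 - 3*(-17/4))/(9*(-17/4)))² = ((⅑)*(-4/17)*(5 + 51/4))² = ((⅑)*(-4/17)*(71/4))² = (-71/153)² = 5041/23409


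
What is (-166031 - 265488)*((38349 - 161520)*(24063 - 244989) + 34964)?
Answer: -11742370452779890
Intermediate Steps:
(-166031 - 265488)*((38349 - 161520)*(24063 - 244989) + 34964) = -431519*(-123171*(-220926) + 34964) = -431519*(27211676346 + 34964) = -431519*27211711310 = -11742370452779890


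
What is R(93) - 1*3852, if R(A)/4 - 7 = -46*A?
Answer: -20936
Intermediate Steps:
R(A) = 28 - 184*A (R(A) = 28 + 4*(-46*A) = 28 - 184*A)
R(93) - 1*3852 = (28 - 184*93) - 1*3852 = (28 - 17112) - 3852 = -17084 - 3852 = -20936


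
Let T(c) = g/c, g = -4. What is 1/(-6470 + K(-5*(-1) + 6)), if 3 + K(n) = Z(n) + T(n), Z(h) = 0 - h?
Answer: -11/71328 ≈ -0.00015422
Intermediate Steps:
Z(h) = -h
T(c) = -4/c
K(n) = -3 - n - 4/n (K(n) = -3 + (-n - 4/n) = -3 - n - 4/n)
1/(-6470 + K(-5*(-1) + 6)) = 1/(-6470 + (-3 - (-5*(-1) + 6) - 4/(-5*(-1) + 6))) = 1/(-6470 + (-3 - (5 + 6) - 4/(5 + 6))) = 1/(-6470 + (-3 - 1*11 - 4/11)) = 1/(-6470 + (-3 - 11 - 4*1/11)) = 1/(-6470 + (-3 - 11 - 4/11)) = 1/(-6470 - 158/11) = 1/(-71328/11) = -11/71328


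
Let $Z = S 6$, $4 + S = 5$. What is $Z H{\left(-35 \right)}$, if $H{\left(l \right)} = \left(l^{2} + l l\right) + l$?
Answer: $14490$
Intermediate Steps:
$S = 1$ ($S = -4 + 5 = 1$)
$H{\left(l \right)} = l + 2 l^{2}$ ($H{\left(l \right)} = \left(l^{2} + l^{2}\right) + l = 2 l^{2} + l = l + 2 l^{2}$)
$Z = 6$ ($Z = 1 \cdot 6 = 6$)
$Z H{\left(-35 \right)} = 6 \left(- 35 \left(1 + 2 \left(-35\right)\right)\right) = 6 \left(- 35 \left(1 - 70\right)\right) = 6 \left(\left(-35\right) \left(-69\right)\right) = 6 \cdot 2415 = 14490$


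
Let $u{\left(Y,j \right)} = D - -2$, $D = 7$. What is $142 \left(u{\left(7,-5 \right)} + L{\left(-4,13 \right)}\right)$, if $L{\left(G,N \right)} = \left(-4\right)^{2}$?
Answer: $3550$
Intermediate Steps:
$u{\left(Y,j \right)} = 9$ ($u{\left(Y,j \right)} = 7 - -2 = 7 + 2 = 9$)
$L{\left(G,N \right)} = 16$
$142 \left(u{\left(7,-5 \right)} + L{\left(-4,13 \right)}\right) = 142 \left(9 + 16\right) = 142 \cdot 25 = 3550$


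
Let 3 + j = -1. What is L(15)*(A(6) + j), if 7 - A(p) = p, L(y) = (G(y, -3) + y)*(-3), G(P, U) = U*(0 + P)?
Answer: -270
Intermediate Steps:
G(P, U) = P*U (G(P, U) = U*P = P*U)
L(y) = 6*y (L(y) = (y*(-3) + y)*(-3) = (-3*y + y)*(-3) = -2*y*(-3) = 6*y)
A(p) = 7 - p
j = -4 (j = -3 - 1 = -4)
L(15)*(A(6) + j) = (6*15)*((7 - 1*6) - 4) = 90*((7 - 6) - 4) = 90*(1 - 4) = 90*(-3) = -270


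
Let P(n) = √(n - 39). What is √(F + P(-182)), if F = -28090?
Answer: √(-28090 + I*√221) ≈ 0.0443 + 167.6*I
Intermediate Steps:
P(n) = √(-39 + n)
√(F + P(-182)) = √(-28090 + √(-39 - 182)) = √(-28090 + √(-221)) = √(-28090 + I*√221)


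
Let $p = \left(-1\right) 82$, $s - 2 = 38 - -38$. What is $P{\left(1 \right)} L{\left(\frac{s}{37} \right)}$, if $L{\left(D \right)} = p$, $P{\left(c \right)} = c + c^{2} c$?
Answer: $-164$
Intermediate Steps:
$s = 78$ ($s = 2 + \left(38 - -38\right) = 2 + \left(38 + 38\right) = 2 + 76 = 78$)
$P{\left(c \right)} = c + c^{3}$
$p = -82$
$L{\left(D \right)} = -82$
$P{\left(1 \right)} L{\left(\frac{s}{37} \right)} = \left(1 + 1^{3}\right) \left(-82\right) = \left(1 + 1\right) \left(-82\right) = 2 \left(-82\right) = -164$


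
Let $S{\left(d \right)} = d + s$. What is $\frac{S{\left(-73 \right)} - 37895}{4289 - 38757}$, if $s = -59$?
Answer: $\frac{38027}{34468} \approx 1.1033$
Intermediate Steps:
$S{\left(d \right)} = -59 + d$ ($S{\left(d \right)} = d - 59 = -59 + d$)
$\frac{S{\left(-73 \right)} - 37895}{4289 - 38757} = \frac{\left(-59 - 73\right) - 37895}{4289 - 38757} = \frac{-132 - 37895}{-34468} = \left(-38027\right) \left(- \frac{1}{34468}\right) = \frac{38027}{34468}$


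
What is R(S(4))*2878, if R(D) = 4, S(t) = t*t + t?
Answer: 11512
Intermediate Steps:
S(t) = t + t² (S(t) = t² + t = t + t²)
R(S(4))*2878 = 4*2878 = 11512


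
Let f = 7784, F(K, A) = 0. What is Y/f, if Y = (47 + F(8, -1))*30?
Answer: 705/3892 ≈ 0.18114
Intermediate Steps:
Y = 1410 (Y = (47 + 0)*30 = 47*30 = 1410)
Y/f = 1410/7784 = 1410*(1/7784) = 705/3892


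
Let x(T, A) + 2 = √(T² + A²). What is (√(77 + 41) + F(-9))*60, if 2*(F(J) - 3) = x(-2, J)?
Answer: 120 + 30*√85 + 60*√118 ≈ 1048.4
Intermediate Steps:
x(T, A) = -2 + √(A² + T²) (x(T, A) = -2 + √(T² + A²) = -2 + √(A² + T²))
F(J) = 2 + √(4 + J²)/2 (F(J) = 3 + (-2 + √(J² + (-2)²))/2 = 3 + (-2 + √(J² + 4))/2 = 3 + (-2 + √(4 + J²))/2 = 3 + (-1 + √(4 + J²)/2) = 2 + √(4 + J²)/2)
(√(77 + 41) + F(-9))*60 = (√(77 + 41) + (2 + √(4 + (-9)²)/2))*60 = (√118 + (2 + √(4 + 81)/2))*60 = (√118 + (2 + √85/2))*60 = (2 + √118 + √85/2)*60 = 120 + 30*√85 + 60*√118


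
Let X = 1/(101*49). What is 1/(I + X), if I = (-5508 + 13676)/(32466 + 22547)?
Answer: 38894191/5782635 ≈ 6.7260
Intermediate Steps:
I = 8168/55013 ≈ 0.14847
X = 1/4949 ≈ 0.00020206
1/(I + X) = 1/(8168/55013 + 1/4949) = 1/(5782635/38894191) = 38894191/5782635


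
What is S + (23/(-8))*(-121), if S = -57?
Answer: 2327/8 ≈ 290.88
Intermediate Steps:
S + (23/(-8))*(-121) = -57 + (23/(-8))*(-121) = -57 + (23*(-⅛))*(-121) = -57 - 23/8*(-121) = -57 + 2783/8 = 2327/8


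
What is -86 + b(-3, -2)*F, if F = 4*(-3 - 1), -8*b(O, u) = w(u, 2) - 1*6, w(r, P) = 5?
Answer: -88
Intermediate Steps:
b(O, u) = ⅛ (b(O, u) = -(5 - 1*6)/8 = -(5 - 6)/8 = -⅛*(-1) = ⅛)
F = -16 (F = 4*(-4) = -16)
-86 + b(-3, -2)*F = -86 + (⅛)*(-16) = -86 - 2 = -88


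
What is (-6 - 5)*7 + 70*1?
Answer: -7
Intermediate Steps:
(-6 - 5)*7 + 70*1 = -11*7 + 70 = -77 + 70 = -7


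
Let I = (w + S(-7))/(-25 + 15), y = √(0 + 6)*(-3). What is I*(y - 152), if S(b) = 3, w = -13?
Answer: -152 - 3*√6 ≈ -159.35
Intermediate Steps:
y = -3*√6 (y = √6*(-3) = -3*√6 ≈ -7.3485)
I = 1 (I = (-13 + 3)/(-25 + 15) = -10/(-10) = -10*(-⅒) = 1)
I*(y - 152) = 1*(-3*√6 - 152) = 1*(-152 - 3*√6) = -152 - 3*√6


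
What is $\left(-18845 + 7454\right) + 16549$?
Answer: $5158$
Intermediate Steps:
$\left(-18845 + 7454\right) + 16549 = -11391 + 16549 = 5158$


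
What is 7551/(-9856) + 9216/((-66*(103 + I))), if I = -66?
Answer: -150513/33152 ≈ -4.5401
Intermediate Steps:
7551/(-9856) + 9216/((-66*(103 + I))) = 7551/(-9856) + 9216/((-66*(103 - 66))) = 7551*(-1/9856) + 9216/((-66*37)) = -7551/9856 + 9216/(-2442) = -7551/9856 + 9216*(-1/2442) = -7551/9856 - 1536/407 = -150513/33152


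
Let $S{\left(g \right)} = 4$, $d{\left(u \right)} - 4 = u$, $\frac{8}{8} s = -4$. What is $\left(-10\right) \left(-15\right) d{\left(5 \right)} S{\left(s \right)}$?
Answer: $5400$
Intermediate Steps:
$s = -4$
$d{\left(u \right)} = 4 + u$
$\left(-10\right) \left(-15\right) d{\left(5 \right)} S{\left(s \right)} = \left(-10\right) \left(-15\right) \left(4 + 5\right) 4 = 150 \cdot 9 \cdot 4 = 150 \cdot 36 = 5400$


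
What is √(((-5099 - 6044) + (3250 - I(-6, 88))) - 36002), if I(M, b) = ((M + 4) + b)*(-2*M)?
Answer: I*√44927 ≈ 211.96*I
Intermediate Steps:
I(M, b) = -2*M*(4 + M + b) (I(M, b) = ((4 + M) + b)*(-2*M) = (4 + M + b)*(-2*M) = -2*M*(4 + M + b))
√(((-5099 - 6044) + (3250 - I(-6, 88))) - 36002) = √(((-5099 - 6044) + (3250 - (-2)*(-6)*(4 - 6 + 88))) - 36002) = √((-11143 + (3250 - (-2)*(-6)*86)) - 36002) = √((-11143 + (3250 - 1*1032)) - 36002) = √((-11143 + (3250 - 1032)) - 36002) = √((-11143 + 2218) - 36002) = √(-8925 - 36002) = √(-44927) = I*√44927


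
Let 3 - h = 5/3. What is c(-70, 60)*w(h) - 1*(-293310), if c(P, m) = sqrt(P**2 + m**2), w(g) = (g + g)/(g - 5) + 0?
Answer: 293310 - 80*sqrt(85)/11 ≈ 2.9324e+5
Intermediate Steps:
h = 4/3 (h = 3 - 5/3 = 4/3 ≈ 1.3333)
w(g) = 2*g/(-5 + g) (w(g) = (2*g)/(-5 + g) + 0 = 2*g/(-5 + g) + 0 = 2*g/(-5 + g))
c(-70, 60)*w(h) - 1*(-293310) = sqrt((-70)**2 + 60**2)*(2*(4/3)/(-5 + 4/3)) - 1*(-293310) = sqrt(4900 + 3600)*(2*(4/3)/(-11/3)) + 293310 = sqrt(8500)*(2*(4/3)*(-3/11)) + 293310 = (10*sqrt(85))*(-8/11) + 293310 = -80*sqrt(85)/11 + 293310 = 293310 - 80*sqrt(85)/11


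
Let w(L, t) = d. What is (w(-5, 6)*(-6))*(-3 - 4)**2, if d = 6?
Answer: -1764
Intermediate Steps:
w(L, t) = 6
(w(-5, 6)*(-6))*(-3 - 4)**2 = (6*(-6))*(-3 - 4)**2 = -36*(-7)**2 = -36*49 = -1764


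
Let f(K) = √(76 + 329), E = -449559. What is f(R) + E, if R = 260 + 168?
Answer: -449559 + 9*√5 ≈ -4.4954e+5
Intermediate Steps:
R = 428
f(K) = 9*√5 (f(K) = √405 = 9*√5)
f(R) + E = 9*√5 - 449559 = -449559 + 9*√5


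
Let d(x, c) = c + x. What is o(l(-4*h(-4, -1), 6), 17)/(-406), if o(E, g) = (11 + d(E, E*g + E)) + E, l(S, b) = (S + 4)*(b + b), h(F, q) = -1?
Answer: -1931/406 ≈ -4.7562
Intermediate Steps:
l(S, b) = 2*b*(4 + S) (l(S, b) = (4 + S)*(2*b) = 2*b*(4 + S))
o(E, g) = 11 + 3*E + E*g (o(E, g) = (11 + ((E*g + E) + E)) + E = (11 + ((E + E*g) + E)) + E = (11 + (2*E + E*g)) + E = (11 + 2*E + E*g) + E = 11 + 3*E + E*g)
o(l(-4*h(-4, -1), 6), 17)/(-406) = (11 + 3*(2*6*(4 - 4*(-1))) + (2*6*(4 - 4*(-1)))*17)/(-406) = (11 + 3*(2*6*(4 + 4)) + (2*6*(4 + 4))*17)*(-1/406) = (11 + 3*(2*6*8) + (2*6*8)*17)*(-1/406) = (11 + 3*96 + 96*17)*(-1/406) = (11 + 288 + 1632)*(-1/406) = 1931*(-1/406) = -1931/406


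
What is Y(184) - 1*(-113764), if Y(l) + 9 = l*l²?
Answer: 6343259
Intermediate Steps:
Y(l) = -9 + l³ (Y(l) = -9 + l*l² = -9 + l³)
Y(184) - 1*(-113764) = (-9 + 184³) - 1*(-113764) = (-9 + 6229504) + 113764 = 6229495 + 113764 = 6343259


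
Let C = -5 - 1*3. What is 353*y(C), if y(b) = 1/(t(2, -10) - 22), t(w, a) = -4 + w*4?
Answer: -353/18 ≈ -19.611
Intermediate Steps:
t(w, a) = -4 + 4*w
C = -8 (C = -5 - 3 = -8)
y(b) = -1/18 (y(b) = 1/((-4 + 4*2) - 22) = 1/((-4 + 8) - 22) = 1/(4 - 22) = 1/(-18) = -1/18)
353*y(C) = 353*(-1/18) = -353/18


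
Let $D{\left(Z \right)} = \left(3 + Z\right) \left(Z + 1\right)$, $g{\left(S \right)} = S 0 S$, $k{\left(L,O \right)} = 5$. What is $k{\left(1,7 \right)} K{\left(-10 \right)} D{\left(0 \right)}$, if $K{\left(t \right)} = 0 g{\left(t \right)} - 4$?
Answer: $-60$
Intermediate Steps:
$g{\left(S \right)} = 0$ ($g{\left(S \right)} = 0 S = 0$)
$D{\left(Z \right)} = \left(1 + Z\right) \left(3 + Z\right)$ ($D{\left(Z \right)} = \left(3 + Z\right) \left(1 + Z\right) = \left(1 + Z\right) \left(3 + Z\right)$)
$K{\left(t \right)} = -4$ ($K{\left(t \right)} = 0 \cdot 0 - 4 = 0 - 4 = -4$)
$k{\left(1,7 \right)} K{\left(-10 \right)} D{\left(0 \right)} = 5 \left(-4\right) \left(3 + 0^{2} + 4 \cdot 0\right) = - 20 \left(3 + 0 + 0\right) = \left(-20\right) 3 = -60$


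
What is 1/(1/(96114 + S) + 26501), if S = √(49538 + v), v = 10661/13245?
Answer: 3242538934205128979/85930524329106689260654 + √8690593783395/85930524329106689260654 ≈ 3.7734e-5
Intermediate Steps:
v = 10661/13245 (v = 10661*(1/13245) = 10661/13245 ≈ 0.80491)
S = √8690593783395/13245 (S = √(49538 + 10661/13245) = √(656141471/13245) = √8690593783395/13245 ≈ 222.57)
1/(1/(96114 + S) + 26501) = 1/(1/(96114 + √8690593783395/13245) + 26501) = 1/(26501 + 1/(96114 + √8690593783395/13245))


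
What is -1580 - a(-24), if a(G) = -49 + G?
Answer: -1507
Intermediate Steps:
-1580 - a(-24) = -1580 - (-49 - 24) = -1580 - 1*(-73) = -1580 + 73 = -1507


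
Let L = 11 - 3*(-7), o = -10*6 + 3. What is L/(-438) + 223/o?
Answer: -16583/4161 ≈ -3.9853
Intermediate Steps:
o = -57 (o = -60 + 3 = -57)
L = 32 (L = 11 + 21 = 32)
L/(-438) + 223/o = 32/(-438) + 223/(-57) = 32*(-1/438) + 223*(-1/57) = -16/219 - 223/57 = -16583/4161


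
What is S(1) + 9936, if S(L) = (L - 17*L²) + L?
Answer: 9921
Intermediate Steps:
S(L) = -17*L² + 2*L
S(1) + 9936 = 1*(2 - 17*1) + 9936 = 1*(2 - 17) + 9936 = 1*(-15) + 9936 = -15 + 9936 = 9921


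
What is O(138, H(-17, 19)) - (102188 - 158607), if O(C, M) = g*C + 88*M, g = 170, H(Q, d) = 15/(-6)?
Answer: 79659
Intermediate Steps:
H(Q, d) = -5/2 (H(Q, d) = 15*(-⅙) = -5/2)
O(C, M) = 88*M + 170*C (O(C, M) = 170*C + 88*M = 88*M + 170*C)
O(138, H(-17, 19)) - (102188 - 158607) = (88*(-5/2) + 170*138) - (102188 - 158607) = (-220 + 23460) - 1*(-56419) = 23240 + 56419 = 79659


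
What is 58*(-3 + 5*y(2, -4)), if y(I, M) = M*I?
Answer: -2494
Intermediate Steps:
y(I, M) = I*M
58*(-3 + 5*y(2, -4)) = 58*(-3 + 5*(2*(-4))) = 58*(-3 + 5*(-8)) = 58*(-3 - 40) = 58*(-43) = -2494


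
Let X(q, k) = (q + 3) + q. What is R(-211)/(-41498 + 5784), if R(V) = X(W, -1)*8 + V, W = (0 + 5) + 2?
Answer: 75/35714 ≈ 0.0021000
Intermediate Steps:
W = 7 (W = 5 + 2 = 7)
X(q, k) = 3 + 2*q (X(q, k) = (3 + q) + q = 3 + 2*q)
R(V) = 136 + V (R(V) = (3 + 2*7)*8 + V = (3 + 14)*8 + V = 17*8 + V = 136 + V)
R(-211)/(-41498 + 5784) = (136 - 211)/(-41498 + 5784) = -75/(-35714) = -75*(-1/35714) = 75/35714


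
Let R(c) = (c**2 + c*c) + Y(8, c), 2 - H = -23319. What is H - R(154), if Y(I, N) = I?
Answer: -24119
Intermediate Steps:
H = 23321 (H = 2 - 1*(-23319) = 2 + 23319 = 23321)
R(c) = 8 + 2*c**2 (R(c) = (c**2 + c*c) + 8 = (c**2 + c**2) + 8 = 2*c**2 + 8 = 8 + 2*c**2)
H - R(154) = 23321 - (8 + 2*154**2) = 23321 - (8 + 2*23716) = 23321 - (8 + 47432) = 23321 - 1*47440 = 23321 - 47440 = -24119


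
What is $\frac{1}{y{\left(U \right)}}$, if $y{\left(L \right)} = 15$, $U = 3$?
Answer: $\frac{1}{15} \approx 0.066667$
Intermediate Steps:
$\frac{1}{y{\left(U \right)}} = \frac{1}{15}$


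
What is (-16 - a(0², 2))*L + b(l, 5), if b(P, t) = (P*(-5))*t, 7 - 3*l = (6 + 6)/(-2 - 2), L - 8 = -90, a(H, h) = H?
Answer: 3686/3 ≈ 1228.7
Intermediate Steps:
L = -82 (L = 8 - 90 = -82)
l = 10/3 (l = 7/3 - (6 + 6)/(3*(-2 - 2)) = 7/3 - 4/(-4) = 7/3 - 4*(-1)/4 = 7/3 - ⅓*(-3) = 7/3 + 1 = 10/3 ≈ 3.3333)
b(P, t) = -5*P*t (b(P, t) = (-5*P)*t = -5*P*t)
(-16 - a(0², 2))*L + b(l, 5) = (-16 - 1*0²)*(-82) - 5*10/3*5 = (-16 - 1*0)*(-82) - 250/3 = (-16 + 0)*(-82) - 250/3 = -16*(-82) - 250/3 = 1312 - 250/3 = 3686/3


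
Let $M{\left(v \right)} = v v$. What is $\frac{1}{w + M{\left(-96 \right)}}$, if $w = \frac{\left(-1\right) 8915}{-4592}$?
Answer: $\frac{4592}{42328787} \approx 0.00010848$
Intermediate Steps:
$M{\left(v \right)} = v^{2}$
$w = \frac{8915}{4592}$ ($w = \left(-8915\right) \left(- \frac{1}{4592}\right) = \frac{8915}{4592} \approx 1.9414$)
$\frac{1}{w + M{\left(-96 \right)}} = \frac{1}{\frac{8915}{4592} + \left(-96\right)^{2}} = \frac{1}{\frac{8915}{4592} + 9216} = \frac{1}{\frac{42328787}{4592}} = \frac{4592}{42328787}$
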